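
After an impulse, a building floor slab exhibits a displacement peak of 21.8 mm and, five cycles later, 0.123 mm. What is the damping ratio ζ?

0.163

Logarithmic decrement δ = (1/n)·ln(x₀/x_n) = (1/5)·ln(21.8/0.123) = (1/5)·ln(177.2) = 1.035.
ζ = δ/√(4π² + δ²) = 1.035/√(39.48 + 1.07) = 1.035/6.368 = 0.1626.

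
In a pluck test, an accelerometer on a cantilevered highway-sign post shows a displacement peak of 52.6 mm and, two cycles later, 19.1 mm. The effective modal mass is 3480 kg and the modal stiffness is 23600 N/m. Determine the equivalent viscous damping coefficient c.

Logarithmic decrement δ = (1/n)·ln(x₀/x_n) = (1/2)·ln(52.6/19.1) = (1/2)·ln(2.754) = 0.5065.
ζ = δ/√(4π² + δ²) = 0.5065/√(39.48 + 0.257) = 0.5065/6.304 = 0.08035.
c = ζ · 2√(km) = 0.08035 × 2√(23600 × 3480) = 0.08035 × 18120 = 1456 N·s/m.

1460 N·s/m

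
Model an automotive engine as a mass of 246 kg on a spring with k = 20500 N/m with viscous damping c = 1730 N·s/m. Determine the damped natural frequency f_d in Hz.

ω_n = √(k/m) = √(20500/246) = 9.129 rad/s.
Critical damping c_c = 2√(k·m) = 2√(20500 × 246) = 4491 N·s/m, so ζ = c/c_c = 1730/4491 = 0.3852.
ω_d = ω_n√(1 − ζ²) = 9.129 × √(1 − 0.148) = 8.424 rad/s.
f_d = ω_d/(2π) = 1.341 Hz.

1.34 Hz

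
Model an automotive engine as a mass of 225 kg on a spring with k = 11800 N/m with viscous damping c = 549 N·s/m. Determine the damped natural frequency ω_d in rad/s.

7.14 rad/s

ω_n = √(k/m) = √(11800/225) = 7.242 rad/s.
Critical damping c_c = 2√(k·m) = 2√(11800 × 225) = 3259 N·s/m, so ζ = c/c_c = 549/3259 = 0.1685.
ω_d = ω_n√(1 − ζ²) = 7.242 × √(1 − 0.0284) = 7.138 rad/s.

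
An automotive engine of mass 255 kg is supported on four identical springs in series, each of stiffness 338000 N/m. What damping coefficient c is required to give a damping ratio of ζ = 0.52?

4830 N·s/m

Series springs: 1/k_eq = 4/338000, so k_eq = 338000/4 = 84500 N/m.
c_c = 2√(k_eq·m) = 2√(84500 × 255) = 9284 N·s/m.
c = ζ·c_c = 0.52 × 9284 = 4828 N·s/m.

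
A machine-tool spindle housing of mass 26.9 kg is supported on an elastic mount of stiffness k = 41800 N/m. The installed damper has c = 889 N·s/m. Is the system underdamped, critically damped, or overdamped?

c_c = 2√(k·m) = 2121 N·s/m; ζ = c/c_c = 889/2121 = 0.419.
Since ζ < 1 the system is underdamped.

underdamped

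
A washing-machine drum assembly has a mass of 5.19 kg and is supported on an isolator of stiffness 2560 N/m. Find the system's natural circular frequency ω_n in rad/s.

ω_n = √(k/m) = √(2560/5.19) = √493.3 = 22.21 rad/s.

22.2 rad/s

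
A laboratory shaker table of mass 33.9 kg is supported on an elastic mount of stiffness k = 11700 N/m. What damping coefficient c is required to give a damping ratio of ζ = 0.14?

176 N·s/m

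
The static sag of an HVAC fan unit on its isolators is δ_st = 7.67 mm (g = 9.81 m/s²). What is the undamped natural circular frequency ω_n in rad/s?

ω_n = √(g/δ_st) = √(9.81/0.00767) = √1279 = 35.76 rad/s.

35.8 rad/s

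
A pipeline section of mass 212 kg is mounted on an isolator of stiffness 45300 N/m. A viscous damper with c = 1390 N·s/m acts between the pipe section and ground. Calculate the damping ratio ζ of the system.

ω_n = √(k/m) = √(45300/212) = 14.62 rad/s.
Critical damping c_c = 2√(k·m) = 2√(45300 × 212) = 6198 N·s/m, so ζ = c/c_c = 1390/6198 = 0.2243.

0.224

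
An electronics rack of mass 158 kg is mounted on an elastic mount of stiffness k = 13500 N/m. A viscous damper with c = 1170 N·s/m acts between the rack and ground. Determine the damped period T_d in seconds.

0.742 s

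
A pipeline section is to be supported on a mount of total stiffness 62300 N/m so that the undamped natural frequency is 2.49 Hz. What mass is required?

ω_n = 2πf_n = 2π × 2.49 = 15.65 rad/s.
m = k/ω_n² = 62300/15.65² = 62300/244.8 = 254.5 kg.

255 kg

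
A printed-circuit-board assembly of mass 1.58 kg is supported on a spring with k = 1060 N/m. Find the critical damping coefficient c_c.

c_c = 2√(k·m) = 2√(1060 × 1.58) = 2 × 40.92 = 81.85 N·s/m.

81.8 N·s/m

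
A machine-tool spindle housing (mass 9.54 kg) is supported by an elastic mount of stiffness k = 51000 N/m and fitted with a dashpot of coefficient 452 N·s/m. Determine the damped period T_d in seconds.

0.0908 s

ω_n = √(k/m) = √(51000/9.54) = 73.12 rad/s.
Critical damping c_c = 2√(k·m) = 2√(51000 × 9.54) = 1395 N·s/m, so ζ = c/c_c = 452/1395 = 0.3240.
ω_d = ω_n√(1 − ζ²) = 73.12 × √(1 − 0.105) = 69.17 rad/s.
T_d = 2π/ω_d = 0.09083 s.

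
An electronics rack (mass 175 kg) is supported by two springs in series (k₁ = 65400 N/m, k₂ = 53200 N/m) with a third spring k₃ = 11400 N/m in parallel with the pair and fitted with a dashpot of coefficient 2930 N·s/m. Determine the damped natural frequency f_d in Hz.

2.03 Hz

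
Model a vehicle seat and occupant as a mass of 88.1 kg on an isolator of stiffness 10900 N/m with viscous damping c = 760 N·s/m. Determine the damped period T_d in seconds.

ω_n = √(k/m) = √(10900/88.1) = 11.12 rad/s.
Critical damping c_c = 2√(k·m) = 2√(10900 × 88.1) = 1960 N·s/m, so ζ = c/c_c = 760/1960 = 0.3878.
ω_d = ω_n√(1 − ζ²) = 11.12 × √(1 − 0.150) = 10.25 rad/s.
T_d = 2π/ω_d = 0.6128 s.

0.613 s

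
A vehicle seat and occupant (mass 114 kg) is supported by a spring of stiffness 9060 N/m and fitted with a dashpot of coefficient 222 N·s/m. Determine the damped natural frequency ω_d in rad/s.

ω_n = √(k/m) = √(9060/114) = 8.915 rad/s.
Critical damping c_c = 2√(k·m) = 2√(9060 × 114) = 2033 N·s/m, so ζ = c/c_c = 222/2033 = 0.1092.
ω_d = ω_n√(1 − ζ²) = 8.915 × √(1 − 0.0119) = 8.861 rad/s.

8.86 rad/s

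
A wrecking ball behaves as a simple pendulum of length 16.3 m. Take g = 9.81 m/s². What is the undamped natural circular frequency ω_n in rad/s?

0.776 rad/s

For a simple pendulum ω_n = √(g/L) = √(9.81/16.3) = √0.6018 = 0.7758 rad/s.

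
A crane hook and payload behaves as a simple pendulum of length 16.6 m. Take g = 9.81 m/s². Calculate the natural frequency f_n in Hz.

0.122 Hz

For a simple pendulum ω_n = √(g/L) = √(9.81/16.6) = √0.5910 = 0.7687 rad/s.
f_n = ω_n/(2π) = 0.7687/6.283 = 0.1223 Hz.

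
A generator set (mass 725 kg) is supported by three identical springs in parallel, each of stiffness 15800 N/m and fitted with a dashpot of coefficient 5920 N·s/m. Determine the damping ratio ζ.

Parallel springs add: k_eq = 3 × 15800 = 47400 N/m.
ω_n = √(k_eq/m) = √(47400/725) = 8.086 rad/s.
Critical damping c_c = 2√(k_eq·m) = 2√(47400 × 725) = 11720 N·s/m, so ζ = c/c_c = 5920/11720 = 0.5049.

0.505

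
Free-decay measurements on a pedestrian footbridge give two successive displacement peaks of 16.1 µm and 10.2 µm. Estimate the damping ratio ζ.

0.0725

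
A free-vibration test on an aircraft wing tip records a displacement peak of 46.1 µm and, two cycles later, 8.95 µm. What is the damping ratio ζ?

0.129

Logarithmic decrement δ = (1/n)·ln(x₀/x_n) = (1/2)·ln(46.1/8.95) = (1/2)·ln(5.151) = 0.8196.
ζ = δ/√(4π² + δ²) = 0.8196/√(39.48 + 0.672) = 0.8196/6.336 = 0.1293.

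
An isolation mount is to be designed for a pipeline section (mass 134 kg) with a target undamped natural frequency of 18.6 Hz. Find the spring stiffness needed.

1830000 N/m

ω_n = 2πf_n = 2π × 18.6 = 116.9 rad/s.
k = m·ω_n² = 134 × 116.9² = 134 × 13660 = 1830000 N/m.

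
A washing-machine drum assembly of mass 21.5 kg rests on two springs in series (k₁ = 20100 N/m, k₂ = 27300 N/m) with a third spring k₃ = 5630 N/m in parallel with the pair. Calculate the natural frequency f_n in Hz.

Series pair: k_s = k₁k₂/(k₁+k₂) = (20100)(27300)/(20100 + 27300) = 11580 N/m. In parallel with k₃: k_eq = 11580 + 5630 = 17210 N/m.
ω_n = √(k_eq/m) = √(17210/21.5) = √800.3 = 28.29 rad/s.
f_n = ω_n/(2π) = 28.29/6.283 = 4.502 Hz.

4.50 Hz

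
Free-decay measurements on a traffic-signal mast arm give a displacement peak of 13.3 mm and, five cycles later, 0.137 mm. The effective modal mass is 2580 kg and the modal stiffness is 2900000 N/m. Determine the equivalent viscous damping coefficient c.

24900 N·s/m

Logarithmic decrement δ = (1/n)·ln(x₀/x_n) = (1/5)·ln(13.3/0.137) = (1/5)·ln(97.08) = 0.9151.
ζ = δ/√(4π² + δ²) = 0.9151/√(39.48 + 0.837) = 0.9151/6.349 = 0.1441.
c = ζ · 2√(km) = 0.1441 × 2√(2900000 × 2580) = 0.1441 × 173000 = 24930 N·s/m.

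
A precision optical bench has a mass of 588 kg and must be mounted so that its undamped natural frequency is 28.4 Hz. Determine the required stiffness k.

18700000 N/m

ω_n = 2πf_n = 2π × 28.4 = 178.4 rad/s.
k = m·ω_n² = 588 × 178.4² = 588 × 31840 = 18720000 N/m.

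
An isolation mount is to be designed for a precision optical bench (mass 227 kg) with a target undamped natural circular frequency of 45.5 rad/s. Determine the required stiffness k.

k = m·ω_n² = 227 × 45.50² = 227 × 2070 = 469900 N/m.

470000 N/m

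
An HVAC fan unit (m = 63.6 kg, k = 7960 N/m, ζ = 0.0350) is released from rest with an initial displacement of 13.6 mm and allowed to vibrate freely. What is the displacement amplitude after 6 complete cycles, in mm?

Logarithmic decrement δ = 2πζ/√(1 − ζ²) = 2π × 0.03500/√(1 − 0.00123) = 0.2200.
After n cycles, x_n/x₀ = e^(−nδ), so x_6 = 13.6 × e^(−6 × 0.2200) = 13.6 × 0.2671 = 3.632 mm.

3.63 mm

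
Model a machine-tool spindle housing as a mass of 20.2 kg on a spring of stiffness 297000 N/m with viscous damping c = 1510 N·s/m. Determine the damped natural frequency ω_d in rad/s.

115 rad/s

ω_n = √(k/m) = √(297000/20.2) = 121.3 rad/s.
Critical damping c_c = 2√(k·m) = 2√(297000 × 20.2) = 4899 N·s/m, so ζ = c/c_c = 1510/4899 = 0.3082.
ω_d = ω_n√(1 − ζ²) = 121.3 × √(1 − 0.0950) = 115.4 rad/s.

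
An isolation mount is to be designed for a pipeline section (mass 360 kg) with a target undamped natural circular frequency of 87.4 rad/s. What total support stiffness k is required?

2750000 N/m

k = m·ω_n² = 360 × 87.40² = 360 × 7639 = 2750000 N/m.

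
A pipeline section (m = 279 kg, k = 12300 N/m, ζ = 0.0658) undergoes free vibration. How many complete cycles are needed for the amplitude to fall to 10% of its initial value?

Logarithmic decrement δ = 2πζ/√(1 − ζ²) = 2π × 0.06580/√(1 − 0.00433) = 0.4143.
x_n/x₀ = e^(−nδ) ≤ 0.1; take ln: n ≥ ln(1/0.1)/δ = 2.303/0.4143 = 5.557.
So 6 complete cycles are required.

6 cycles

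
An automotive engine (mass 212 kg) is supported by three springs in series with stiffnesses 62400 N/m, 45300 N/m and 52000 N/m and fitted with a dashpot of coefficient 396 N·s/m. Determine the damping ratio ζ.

0.103

Series springs: 1/k_eq = 1/62400 + 1/45300 + 1/52000 = 5.733×10^-5, so k_eq = 17440 N/m.
ω_n = √(k_eq/m) = √(17440/212) = 9.071 rad/s.
Critical damping c_c = 2√(k_eq·m) = 2√(17440 × 212) = 3846 N·s/m, so ζ = c/c_c = 396/3846 = 0.1030.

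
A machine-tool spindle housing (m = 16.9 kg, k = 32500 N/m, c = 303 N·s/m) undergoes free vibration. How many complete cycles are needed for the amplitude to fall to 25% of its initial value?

ζ = c/(2√(km)) = 303/(2√(32500 × 16.9)) = 303/1482 = 0.2044.
Logarithmic decrement δ = 2πζ/√(1 − ζ²) = 2π × 0.2044/√(1 − 0.0418) = 1.312.
x_n/x₀ = e^(−nδ) ≤ 0.25; take ln: n ≥ ln(1/0.25)/δ = 1.386/1.312 = 1.057.
So 2 complete cycles are required.

2 cycles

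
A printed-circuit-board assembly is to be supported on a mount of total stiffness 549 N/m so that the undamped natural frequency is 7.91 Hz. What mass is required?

0.222 kg

ω_n = 2πf_n = 2π × 7.91 = 49.70 rad/s.
m = k/ω_n² = 549/49.70² = 549/2470 = 0.2223 kg.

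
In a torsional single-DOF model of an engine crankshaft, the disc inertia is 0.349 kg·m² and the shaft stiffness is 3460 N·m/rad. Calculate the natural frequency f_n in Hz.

15.8 Hz

ω_n = √(k_t/J) = √(3460/0.349) = √9914 = 99.57 rad/s.
f_n = ω_n/(2π) = 99.57/6.283 = 15.85 Hz.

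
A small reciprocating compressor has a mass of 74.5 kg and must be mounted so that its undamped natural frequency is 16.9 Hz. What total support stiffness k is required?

840000 N/m

ω_n = 2πf_n = 2π × 16.9 = 106.2 rad/s.
k = m·ω_n² = 74.5 × 106.2² = 74.5 × 11280 = 840000 N/m.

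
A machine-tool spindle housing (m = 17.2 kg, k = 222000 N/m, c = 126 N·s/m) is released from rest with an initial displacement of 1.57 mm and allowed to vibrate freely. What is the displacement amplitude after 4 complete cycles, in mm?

0.698 mm

ζ = c/(2√(km)) = 126/(2√(222000 × 17.2)) = 126/3908 = 0.03224.
Logarithmic decrement δ = 2πζ/√(1 − ζ²) = 2π × 0.03224/√(1 − 0.00104) = 0.2027.
After n cycles, x_n/x₀ = e^(−nδ), so x_4 = 1.57 × e^(−4 × 0.2027) = 1.57 × 0.4445 = 0.6979 mm.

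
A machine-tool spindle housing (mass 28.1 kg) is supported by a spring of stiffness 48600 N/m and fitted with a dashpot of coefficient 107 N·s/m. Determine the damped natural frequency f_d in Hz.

6.61 Hz

ω_n = √(k/m) = √(48600/28.1) = 41.59 rad/s.
Critical damping c_c = 2√(k·m) = 2√(48600 × 28.1) = 2337 N·s/m, so ζ = c/c_c = 107/2337 = 0.04578.
ω_d = ω_n√(1 − ζ²) = 41.59 × √(1 − 0.00210) = 41.54 rad/s.
f_d = ω_d/(2π) = 6.612 Hz.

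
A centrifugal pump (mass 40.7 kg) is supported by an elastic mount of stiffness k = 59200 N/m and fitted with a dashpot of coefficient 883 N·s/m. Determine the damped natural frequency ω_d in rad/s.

36.6 rad/s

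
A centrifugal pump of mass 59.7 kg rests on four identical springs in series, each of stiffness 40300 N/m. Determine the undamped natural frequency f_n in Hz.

2.07 Hz

Series springs: 1/k_eq = 4/40300, so k_eq = 40300/4 = 10080 N/m.
ω_n = √(k_eq/m) = √(10080/59.7) = √168.8 = 12.99 rad/s.
f_n = ω_n/(2π) = 12.99/6.283 = 2.068 Hz.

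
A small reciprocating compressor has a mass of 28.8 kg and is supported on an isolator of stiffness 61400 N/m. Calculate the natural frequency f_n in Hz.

ω_n = √(k/m) = √(61400/28.8) = √2132 = 46.17 rad/s.
f_n = ω_n/(2π) = 46.17/6.283 = 7.349 Hz.

7.35 Hz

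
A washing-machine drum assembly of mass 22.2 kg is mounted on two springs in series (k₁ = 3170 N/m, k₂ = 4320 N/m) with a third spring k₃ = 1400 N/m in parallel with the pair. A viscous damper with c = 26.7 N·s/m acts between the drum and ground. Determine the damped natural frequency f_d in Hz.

Series pair: k_s = k₁k₂/(k₁+k₂) = (3170)(4320)/(3170 + 4320) = 1828 N/m. In parallel with k₃: k_eq = 1828 + 1400 = 3228 N/m.
ω_n = √(k_eq/m) = √(3228/22.2) = 12.06 rad/s.
Critical damping c_c = 2√(k_eq·m) = 2√(3228 × 22.2) = 535.4 N·s/m, so ζ = c/c_c = 26.7/535.4 = 0.04987.
ω_d = ω_n√(1 − ζ²) = 12.06 × √(1 − 0.00249) = 12.04 rad/s.
f_d = ω_d/(2π) = 1.917 Hz.

1.92 Hz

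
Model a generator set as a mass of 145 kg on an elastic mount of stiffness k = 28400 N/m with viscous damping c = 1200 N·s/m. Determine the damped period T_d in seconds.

ω_n = √(k/m) = √(28400/145) = 14.00 rad/s.
Critical damping c_c = 2√(k·m) = 2√(28400 × 145) = 4059 N·s/m, so ζ = c/c_c = 1200/4059 = 0.2957.
ω_d = ω_n√(1 − ζ²) = 14.00 × √(1 − 0.0874) = 13.37 rad/s.
T_d = 2π/ω_d = 0.4700 s.

0.470 s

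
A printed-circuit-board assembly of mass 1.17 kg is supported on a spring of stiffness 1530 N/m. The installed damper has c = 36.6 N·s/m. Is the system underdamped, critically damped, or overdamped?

c_c = 2√(k·m) = 84.62 N·s/m; ζ = c/c_c = 36.6/84.62 = 0.433.
Since ζ < 1 the system is underdamped.

underdamped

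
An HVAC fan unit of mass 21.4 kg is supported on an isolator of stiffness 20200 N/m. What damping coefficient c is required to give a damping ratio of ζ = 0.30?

394 N·s/m

c_c = 2√(k·m) = 2√(20200 × 21.4) = 1315 N·s/m.
c = ζ·c_c = 0.30 × 1315 = 394.5 N·s/m.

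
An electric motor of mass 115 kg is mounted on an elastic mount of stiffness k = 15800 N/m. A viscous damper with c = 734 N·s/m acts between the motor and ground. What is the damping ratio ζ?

ω_n = √(k/m) = √(15800/115) = 11.72 rad/s.
Critical damping c_c = 2√(k·m) = 2√(15800 × 115) = 2696 N·s/m, so ζ = c/c_c = 734/2696 = 0.2723.

0.272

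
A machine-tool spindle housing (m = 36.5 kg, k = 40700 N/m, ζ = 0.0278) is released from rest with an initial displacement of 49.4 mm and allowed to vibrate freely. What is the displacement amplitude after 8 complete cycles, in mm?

Logarithmic decrement δ = 2πζ/√(1 − ζ²) = 2π × 0.02780/√(1 − 0.000773) = 0.1747.
After n cycles, x_n/x₀ = e^(−nδ), so x_8 = 49.4 × e^(−8 × 0.1747) = 49.4 × 0.2471 = 12.21 mm.

12.2 mm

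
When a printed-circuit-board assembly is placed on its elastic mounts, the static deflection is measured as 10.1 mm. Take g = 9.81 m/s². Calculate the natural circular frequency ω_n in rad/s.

ω_n = √(g/δ_st) = √(9.81/0.0101) = √971.3 = 31.17 rad/s.

31.2 rad/s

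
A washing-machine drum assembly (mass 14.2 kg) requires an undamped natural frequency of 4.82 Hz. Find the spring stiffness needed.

13000 N/m

ω_n = 2πf_n = 2π × 4.82 = 30.28 rad/s.
k = m·ω_n² = 14.2 × 30.28² = 14.2 × 917.2 = 13020 N/m.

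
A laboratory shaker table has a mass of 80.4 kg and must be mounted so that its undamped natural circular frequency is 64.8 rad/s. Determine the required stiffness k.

k = m·ω_n² = 80.4 × 64.80² = 80.4 × 4199 = 337600 N/m.

338000 N/m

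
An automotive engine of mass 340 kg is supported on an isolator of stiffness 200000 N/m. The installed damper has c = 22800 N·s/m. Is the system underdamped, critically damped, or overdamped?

overdamped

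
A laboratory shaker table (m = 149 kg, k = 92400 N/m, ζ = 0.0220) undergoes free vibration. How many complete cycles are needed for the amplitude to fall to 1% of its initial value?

34 cycles

Logarithmic decrement δ = 2πζ/√(1 − ζ²) = 2π × 0.02200/√(1 − 0.000484) = 0.1383.
x_n/x₀ = e^(−nδ) ≤ 0.01; take ln: n ≥ ln(1/0.01)/δ = 4.605/0.1383 = 33.31.
So 34 complete cycles are required.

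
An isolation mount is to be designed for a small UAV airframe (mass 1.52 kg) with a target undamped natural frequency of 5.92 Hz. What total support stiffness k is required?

2100 N/m

ω_n = 2πf_n = 2π × 5.92 = 37.20 rad/s.
k = m·ω_n² = 1.52 × 37.20² = 1.52 × 1384 = 2103 N/m.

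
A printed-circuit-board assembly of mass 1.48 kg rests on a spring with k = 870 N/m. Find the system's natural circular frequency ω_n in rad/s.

24.2 rad/s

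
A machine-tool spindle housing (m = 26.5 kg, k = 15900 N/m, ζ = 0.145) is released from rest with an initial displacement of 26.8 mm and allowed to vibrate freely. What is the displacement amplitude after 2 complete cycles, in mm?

4.25 mm

Logarithmic decrement δ = 2πζ/√(1 − ζ²) = 2π × 0.1450/√(1 − 0.0210) = 0.9208.
After n cycles, x_n/x₀ = e^(−nδ), so x_2 = 26.8 × e^(−2 × 0.9208) = 26.8 × 0.1586 = 4.250 mm.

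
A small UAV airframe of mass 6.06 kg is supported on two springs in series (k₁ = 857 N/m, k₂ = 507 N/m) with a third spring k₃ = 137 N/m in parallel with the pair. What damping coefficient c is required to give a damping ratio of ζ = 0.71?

Series pair: k_s = k₁k₂/(k₁+k₂) = (857)(507)/(857 + 507) = 318.5 N/m. In parallel with k₃: k_eq = 318.5 + 137 = 455.5 N/m.
c_c = 2√(k_eq·m) = 2√(455.5 × 6.06) = 105.1 N·s/m.
c = ζ·c_c = 0.71 × 105.1 = 74.61 N·s/m.

74.6 N·s/m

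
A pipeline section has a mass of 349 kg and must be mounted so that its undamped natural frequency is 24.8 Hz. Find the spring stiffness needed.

8470000 N/m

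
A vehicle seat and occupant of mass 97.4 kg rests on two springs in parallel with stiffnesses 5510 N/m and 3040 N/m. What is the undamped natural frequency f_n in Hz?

Parallel springs add: k_eq = 5510 + 3040 = 8550 N/m.
ω_n = √(k_eq/m) = √(8550/97.4) = √87.78 = 9.369 rad/s.
f_n = ω_n/(2π) = 9.369/6.283 = 1.491 Hz.

1.49 Hz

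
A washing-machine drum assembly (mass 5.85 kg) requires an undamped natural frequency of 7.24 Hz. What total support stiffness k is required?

ω_n = 2πf_n = 2π × 7.24 = 45.49 rad/s.
k = m·ω_n² = 5.85 × 45.49² = 5.85 × 2069 = 12110 N/m.

12100 N/m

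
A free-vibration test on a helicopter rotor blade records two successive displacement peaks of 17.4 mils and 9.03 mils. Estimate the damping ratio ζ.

Logarithmic decrement δ = (1/n)·ln(x₀/x_n) = (1/1)·ln(17.4/9.03) = (1/1)·ln(1.927) = 0.6559.
ζ = δ/√(4π² + δ²) = 0.6559/√(39.48 + 0.430) = 0.6559/6.317 = 0.1038.

0.104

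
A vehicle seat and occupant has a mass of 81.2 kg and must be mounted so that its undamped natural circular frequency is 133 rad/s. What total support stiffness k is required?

k = m·ω_n² = 81.2 × 133.0² = 81.2 × 17690 = 1436000 N/m.

1440000 N/m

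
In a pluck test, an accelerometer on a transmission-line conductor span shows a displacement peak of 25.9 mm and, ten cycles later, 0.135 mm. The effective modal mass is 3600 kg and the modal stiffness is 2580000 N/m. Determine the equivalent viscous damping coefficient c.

Logarithmic decrement δ = (1/n)·ln(x₀/x_n) = (1/10)·ln(25.9/0.135) = (1/10)·ln(191.9) = 0.5257.
ζ = δ/√(4π² + δ²) = 0.5257/√(39.48 + 0.276) = 0.5257/6.305 = 0.08337.
c = ζ · 2√(km) = 0.08337 × 2√(2580000 × 3600) = 0.08337 × 192700 = 16070 N·s/m.

16100 N·s/m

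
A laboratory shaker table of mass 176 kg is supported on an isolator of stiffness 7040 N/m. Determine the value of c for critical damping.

2230 N·s/m

c_c = 2√(k·m) = 2√(7040 × 176) = 2 × 1113 = 2226 N·s/m.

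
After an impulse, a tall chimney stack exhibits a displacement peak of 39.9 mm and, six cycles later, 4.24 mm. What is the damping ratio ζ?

0.0594

Logarithmic decrement δ = (1/n)·ln(x₀/x_n) = (1/6)·ln(39.9/4.24) = (1/6)·ln(9.410) = 0.3736.
ζ = δ/√(4π² + δ²) = 0.3736/√(39.48 + 0.140) = 0.3736/6.294 = 0.05936.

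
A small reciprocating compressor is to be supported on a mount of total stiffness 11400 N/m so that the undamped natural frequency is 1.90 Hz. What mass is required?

80.0 kg

ω_n = 2πf_n = 2π × 1.90 = 11.94 rad/s.
m = k/ω_n² = 11400/11.94² = 11400/142.5 = 79.99 kg.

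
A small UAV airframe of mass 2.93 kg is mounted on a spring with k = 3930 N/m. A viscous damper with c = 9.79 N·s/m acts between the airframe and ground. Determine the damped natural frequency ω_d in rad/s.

ω_n = √(k/m) = √(3930/2.93) = 36.62 rad/s.
Critical damping c_c = 2√(k·m) = 2√(3930 × 2.93) = 214.6 N·s/m, so ζ = c/c_c = 9.79/214.6 = 0.04562.
ω_d = ω_n√(1 − ζ²) = 36.62 × √(1 − 0.00208) = 36.59 rad/s.

36.6 rad/s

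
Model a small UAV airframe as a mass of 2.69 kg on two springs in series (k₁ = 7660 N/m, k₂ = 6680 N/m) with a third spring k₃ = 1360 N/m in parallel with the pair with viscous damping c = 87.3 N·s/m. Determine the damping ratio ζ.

0.379

Series pair: k_s = k₁k₂/(k₁+k₂) = (7660)(6680)/(7660 + 6680) = 3568 N/m. In parallel with k₃: k_eq = 3568 + 1360 = 4928 N/m.
ω_n = √(k_eq/m) = √(4928/2.69) = 42.80 rad/s.
Critical damping c_c = 2√(k_eq·m) = 2√(4928 × 2.69) = 230.3 N·s/m, so ζ = c/c_c = 87.3/230.3 = 0.3791.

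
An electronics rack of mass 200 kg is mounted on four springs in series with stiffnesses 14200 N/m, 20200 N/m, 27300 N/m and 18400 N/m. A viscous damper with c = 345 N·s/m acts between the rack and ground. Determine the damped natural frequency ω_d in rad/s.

4.79 rad/s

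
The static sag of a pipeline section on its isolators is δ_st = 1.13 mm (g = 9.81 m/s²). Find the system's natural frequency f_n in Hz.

14.8 Hz

ω_n = √(g/δ_st) = √(9.81/0.00113) = √8681 = 93.17 rad/s.
f_n = ω_n/(2π) = 93.17/6.283 = 14.83 Hz.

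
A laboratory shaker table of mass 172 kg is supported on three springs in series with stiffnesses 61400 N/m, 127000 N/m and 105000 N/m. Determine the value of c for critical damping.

4520 N·s/m

Series springs: 1/k_eq = 1/61400 + 1/127000 + 1/105000 = 3.368×10^-5, so k_eq = 29690 N/m.
c_c = 2√(k_eq·m) = 2√(29690 × 172) = 2 × 2260 = 4519 N·s/m.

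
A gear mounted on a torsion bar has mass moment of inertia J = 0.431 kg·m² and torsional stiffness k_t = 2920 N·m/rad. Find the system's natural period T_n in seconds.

ω_n = √(k_t/J) = √(2920/0.431) = √6775 = 82.31 rad/s.
T_n = 2π/ω_n = 6.283/82.31 = 0.07634 s.

0.0763 s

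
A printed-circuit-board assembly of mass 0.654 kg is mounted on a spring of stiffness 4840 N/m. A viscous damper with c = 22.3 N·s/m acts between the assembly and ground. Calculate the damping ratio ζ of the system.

ω_n = √(k/m) = √(4840/0.654) = 86.03 rad/s.
Critical damping c_c = 2√(k·m) = 2√(4840 × 0.654) = 112.5 N·s/m, so ζ = c/c_c = 22.3/112.5 = 0.1982.

0.198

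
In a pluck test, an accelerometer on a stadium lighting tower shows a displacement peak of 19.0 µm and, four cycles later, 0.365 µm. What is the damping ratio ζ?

Logarithmic decrement δ = (1/n)·ln(x₀/x_n) = (1/4)·ln(19.0/0.365) = (1/4)·ln(52.05) = 0.9881.
ζ = δ/√(4π² + δ²) = 0.9881/√(39.48 + 0.976) = 0.9881/6.360 = 0.1553.

0.155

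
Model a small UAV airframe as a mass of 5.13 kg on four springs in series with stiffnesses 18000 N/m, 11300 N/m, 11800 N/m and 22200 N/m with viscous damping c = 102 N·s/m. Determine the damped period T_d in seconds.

Series springs: 1/k_eq = 1/18000 + 1/11300 + 1/11800 + 1/22200 = 0.0002738, so k_eq = 3652 N/m.
ω_n = √(k_eq/m) = √(3652/5.13) = 26.68 rad/s.
Critical damping c_c = 2√(k_eq·m) = 2√(3652 × 5.13) = 273.7 N·s/m, so ζ = c/c_c = 102/273.7 = 0.3726.
ω_d = ω_n√(1 − ζ²) = 26.68 × √(1 − 0.139) = 24.76 rad/s.
T_d = 2π/ω_d = 0.2538 s.

0.254 s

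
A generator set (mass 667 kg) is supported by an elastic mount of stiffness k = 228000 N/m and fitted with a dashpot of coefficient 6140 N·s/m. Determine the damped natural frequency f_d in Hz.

ω_n = √(k/m) = √(228000/667) = 18.49 rad/s.
Critical damping c_c = 2√(k·m) = 2√(228000 × 667) = 24660 N·s/m, so ζ = c/c_c = 6140/24660 = 0.2489.
ω_d = ω_n√(1 − ζ²) = 18.49 × √(1 − 0.0620) = 17.91 rad/s.
f_d = ω_d/(2π) = 2.850 Hz.

2.85 Hz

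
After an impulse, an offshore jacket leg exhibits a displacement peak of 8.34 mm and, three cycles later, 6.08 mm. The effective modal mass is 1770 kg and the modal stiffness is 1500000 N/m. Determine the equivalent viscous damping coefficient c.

Logarithmic decrement δ = (1/n)·ln(x₀/x_n) = (1/3)·ln(8.34/6.08) = (1/3)·ln(1.372) = 0.1054.
ζ = δ/√(4π² + δ²) = 0.1054/√(39.48 + 0.0111) = 0.1054/6.284 = 0.01677.
c = ζ · 2√(km) = 0.01677 × 2√(1500000 × 1770) = 0.01677 × 103100 = 1728 N·s/m.

1730 N·s/m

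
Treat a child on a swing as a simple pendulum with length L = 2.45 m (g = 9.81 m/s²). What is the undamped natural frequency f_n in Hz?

0.318 Hz

For a simple pendulum ω_n = √(g/L) = √(9.81/2.45) = √4.004 = 2.001 rad/s.
f_n = ω_n/(2π) = 2.001/6.283 = 0.3185 Hz.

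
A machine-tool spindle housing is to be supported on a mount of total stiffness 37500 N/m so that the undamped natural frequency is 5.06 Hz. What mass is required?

ω_n = 2πf_n = 2π × 5.06 = 31.79 rad/s.
m = k/ω_n² = 37500/31.79² = 37500/1011 = 37.10 kg.

37.1 kg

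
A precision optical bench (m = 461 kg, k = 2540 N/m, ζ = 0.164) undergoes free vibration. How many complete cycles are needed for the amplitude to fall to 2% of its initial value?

4 cycles

Logarithmic decrement δ = 2πζ/√(1 − ζ²) = 2π × 0.1640/√(1 − 0.0269) = 1.045.
x_n/x₀ = e^(−nδ) ≤ 0.02; take ln: n ≥ ln(1/0.02)/δ = 3.912/1.045 = 3.745.
So 4 complete cycles are required.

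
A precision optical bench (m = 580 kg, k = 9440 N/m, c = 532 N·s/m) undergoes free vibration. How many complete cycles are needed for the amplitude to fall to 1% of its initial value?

ζ = c/(2√(km)) = 532/(2√(9440 × 580)) = 532/4680 = 0.1137.
Logarithmic decrement δ = 2πζ/√(1 − ζ²) = 2π × 0.1137/√(1 − 0.0129) = 0.7189.
x_n/x₀ = e^(−nδ) ≤ 0.01; take ln: n ≥ ln(1/0.01)/δ = 4.605/0.7189 = 6.406.
So 7 complete cycles are required.

7 cycles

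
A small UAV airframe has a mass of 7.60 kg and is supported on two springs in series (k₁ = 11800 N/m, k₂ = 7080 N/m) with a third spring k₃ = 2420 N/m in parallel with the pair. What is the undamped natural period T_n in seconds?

Series pair: k_s = k₁k₂/(k₁+k₂) = (11800)(7080)/(11800 + 7080) = 4425 N/m. In parallel with k₃: k_eq = 4425 + 2420 = 6845 N/m.
ω_n = √(k_eq/m) = √(6845/7.60) = √900.7 = 30.01 rad/s.
T_n = 2π/ω_n = 6.283/30.01 = 0.2094 s.

0.209 s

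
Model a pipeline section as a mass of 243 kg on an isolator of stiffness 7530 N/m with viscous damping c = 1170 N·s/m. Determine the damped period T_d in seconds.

1.25 s

ω_n = √(k/m) = √(7530/243) = 5.567 rad/s.
Critical damping c_c = 2√(k·m) = 2√(7530 × 243) = 2705 N·s/m, so ζ = c/c_c = 1170/2705 = 0.4325.
ω_d = ω_n√(1 − ζ²) = 5.567 × √(1 − 0.187) = 5.019 rad/s.
T_d = 2π/ω_d = 1.252 s.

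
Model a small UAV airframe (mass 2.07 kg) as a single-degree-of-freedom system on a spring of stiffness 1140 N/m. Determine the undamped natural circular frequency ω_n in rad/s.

23.5 rad/s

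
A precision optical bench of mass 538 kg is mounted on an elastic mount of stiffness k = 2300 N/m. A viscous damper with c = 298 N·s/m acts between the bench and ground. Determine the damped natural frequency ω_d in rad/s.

2.05 rad/s

ω_n = √(k/m) = √(2300/538) = 2.068 rad/s.
Critical damping c_c = 2√(k·m) = 2√(2300 × 538) = 2225 N·s/m, so ζ = c/c_c = 298/2225 = 0.1339.
ω_d = ω_n√(1 − ζ²) = 2.068 × √(1 − 0.0179) = 2.049 rad/s.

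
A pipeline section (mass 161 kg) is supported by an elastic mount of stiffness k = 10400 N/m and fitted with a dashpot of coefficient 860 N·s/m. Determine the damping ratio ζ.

ω_n = √(k/m) = √(10400/161) = 8.037 rad/s.
Critical damping c_c = 2√(k·m) = 2√(10400 × 161) = 2588 N·s/m, so ζ = c/c_c = 860/2588 = 0.3323.

0.332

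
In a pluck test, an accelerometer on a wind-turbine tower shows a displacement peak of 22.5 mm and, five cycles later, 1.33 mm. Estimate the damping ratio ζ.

Logarithmic decrement δ = (1/n)·ln(x₀/x_n) = (1/5)·ln(22.5/1.33) = (1/5)·ln(16.92) = 0.5657.
ζ = δ/√(4π² + δ²) = 0.5657/√(39.48 + 0.320) = 0.5657/6.309 = 0.08967.

0.0897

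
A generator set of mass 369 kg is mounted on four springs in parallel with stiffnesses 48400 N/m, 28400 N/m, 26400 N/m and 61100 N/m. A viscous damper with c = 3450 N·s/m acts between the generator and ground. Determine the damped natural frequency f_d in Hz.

Parallel springs add: k_eq = 48400 + 28400 + 26400 + 61100 = 164300 N/m.
ω_n = √(k_eq/m) = √(164300/369) = 21.10 rad/s.
Critical damping c_c = 2√(k_eq·m) = 2√(164300 × 369) = 15570 N·s/m, so ζ = c/c_c = 3450/15570 = 0.2215.
ω_d = ω_n√(1 − ζ²) = 21.10 × √(1 − 0.0491) = 20.58 rad/s.
f_d = ω_d/(2π) = 3.275 Hz.

3.27 Hz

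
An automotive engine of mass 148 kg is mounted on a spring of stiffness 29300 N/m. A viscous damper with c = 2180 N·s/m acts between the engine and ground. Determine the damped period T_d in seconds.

ω_n = √(k/m) = √(29300/148) = 14.07 rad/s.
Critical damping c_c = 2√(k·m) = 2√(29300 × 148) = 4165 N·s/m, so ζ = c/c_c = 2180/4165 = 0.5234.
ω_d = ω_n√(1 − ζ²) = 14.07 × √(1 − 0.274) = 11.99 rad/s.
T_d = 2π/ω_d = 0.5241 s.

0.524 s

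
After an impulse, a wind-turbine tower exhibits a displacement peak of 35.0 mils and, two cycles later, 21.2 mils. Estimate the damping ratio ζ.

Logarithmic decrement δ = (1/n)·ln(x₀/x_n) = (1/2)·ln(35.0/21.2) = (1/2)·ln(1.651) = 0.2507.
ζ = δ/√(4π² + δ²) = 0.2507/√(39.48 + 0.0628) = 0.2507/6.288 = 0.03986.

0.0399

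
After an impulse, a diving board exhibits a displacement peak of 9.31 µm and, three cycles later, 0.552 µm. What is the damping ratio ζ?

Logarithmic decrement δ = (1/n)·ln(x₀/x_n) = (1/3)·ln(9.31/0.552) = (1/3)·ln(16.87) = 0.9418.
ζ = δ/√(4π² + δ²) = 0.9418/√(39.48 + 0.887) = 0.9418/6.353 = 0.1482.

0.148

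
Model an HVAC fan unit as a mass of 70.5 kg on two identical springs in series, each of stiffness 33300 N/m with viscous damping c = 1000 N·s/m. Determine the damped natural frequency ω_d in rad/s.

Series springs: 1/k_eq = 2/33300, so k_eq = 33300/2 = 16650 N/m.
ω_n = √(k_eq/m) = √(16650/70.5) = 15.37 rad/s.
Critical damping c_c = 2√(k_eq·m) = 2√(16650 × 70.5) = 2167 N·s/m, so ζ = c/c_c = 1000/2167 = 0.4615.
ω_d = ω_n√(1 − ζ²) = 15.37 × √(1 − 0.213) = 13.63 rad/s.

13.6 rad/s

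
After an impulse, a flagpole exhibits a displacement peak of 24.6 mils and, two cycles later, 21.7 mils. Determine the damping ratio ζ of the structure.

0.00998

Logarithmic decrement δ = (1/n)·ln(x₀/x_n) = (1/2)·ln(24.6/21.7) = (1/2)·ln(1.134) = 0.06272.
ζ = δ/√(4π² + δ²) = 0.06272/√(39.48 + 0.00393) = 0.06272/6.283 = 0.009981.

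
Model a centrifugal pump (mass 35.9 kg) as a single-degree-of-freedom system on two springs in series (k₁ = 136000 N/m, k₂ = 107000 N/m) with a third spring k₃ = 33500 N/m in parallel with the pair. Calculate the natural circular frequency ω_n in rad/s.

51.0 rad/s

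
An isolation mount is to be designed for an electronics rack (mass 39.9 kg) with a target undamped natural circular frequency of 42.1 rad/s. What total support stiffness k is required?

k = m·ω_n² = 39.9 × 42.10² = 39.9 × 1772 = 70720 N/m.

70700 N/m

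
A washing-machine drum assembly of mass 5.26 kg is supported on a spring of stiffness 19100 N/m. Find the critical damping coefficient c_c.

634 N·s/m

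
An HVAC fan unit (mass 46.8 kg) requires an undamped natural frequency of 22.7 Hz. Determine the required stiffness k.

952000 N/m

ω_n = 2πf_n = 2π × 22.7 = 142.6 rad/s.
k = m·ω_n² = 46.8 × 142.6² = 46.8 × 20340 = 952000 N/m.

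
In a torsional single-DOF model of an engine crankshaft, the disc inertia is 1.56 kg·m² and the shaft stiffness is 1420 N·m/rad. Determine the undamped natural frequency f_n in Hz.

ω_n = √(k_t/J) = √(1420/1.56) = √910.3 = 30.17 rad/s.
f_n = ω_n/(2π) = 30.17/6.283 = 4.802 Hz.

4.80 Hz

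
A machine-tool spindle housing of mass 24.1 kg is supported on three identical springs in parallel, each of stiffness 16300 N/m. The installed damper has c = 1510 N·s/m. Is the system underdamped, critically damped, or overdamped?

underdamped

Parallel springs add: k_eq = 3 × 16300 = 48900 N/m.
c_c = 2√(k_eq·m) = 2171 N·s/m; ζ = c/c_c = 1510/2171 = 0.695.
Since ζ < 1 the system is underdamped.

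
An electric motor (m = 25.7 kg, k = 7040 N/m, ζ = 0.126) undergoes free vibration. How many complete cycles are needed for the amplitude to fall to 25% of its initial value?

Logarithmic decrement δ = 2πζ/√(1 − ζ²) = 2π × 0.1260/√(1 − 0.0159) = 0.7980.
x_n/x₀ = e^(−nδ) ≤ 0.25; take ln: n ≥ ln(1/0.25)/δ = 1.386/0.7980 = 1.737.
So 2 complete cycles are required.

2 cycles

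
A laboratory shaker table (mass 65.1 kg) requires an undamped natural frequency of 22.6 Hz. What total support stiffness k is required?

1310000 N/m

ω_n = 2πf_n = 2π × 22.6 = 142.0 rad/s.
k = m·ω_n² = 65.1 × 142.0² = 65.1 × 20160 = 1313000 N/m.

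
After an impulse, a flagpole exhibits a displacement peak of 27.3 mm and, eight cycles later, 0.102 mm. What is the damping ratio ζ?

0.111

Logarithmic decrement δ = (1/n)·ln(x₀/x_n) = (1/8)·ln(27.3/0.102) = (1/8)·ln(267.6) = 0.6987.
ζ = δ/√(4π² + δ²) = 0.6987/√(39.48 + 0.488) = 0.6987/6.322 = 0.1105.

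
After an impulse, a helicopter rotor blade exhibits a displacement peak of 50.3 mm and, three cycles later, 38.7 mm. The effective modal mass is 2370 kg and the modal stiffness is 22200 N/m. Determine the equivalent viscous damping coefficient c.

Logarithmic decrement δ = (1/n)·ln(x₀/x_n) = (1/3)·ln(50.3/38.7) = (1/3)·ln(1.300) = 0.08739.
ζ = δ/√(4π² + δ²) = 0.08739/√(39.48 + 0.00764) = 0.08739/6.284 = 0.01391.
c = ζ · 2√(km) = 0.01391 × 2√(22200 × 2370) = 0.01391 × 14510 = 201.7 N·s/m.

202 N·s/m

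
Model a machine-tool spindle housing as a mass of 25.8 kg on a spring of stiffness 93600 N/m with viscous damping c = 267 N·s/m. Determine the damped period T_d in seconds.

0.105 s

ω_n = √(k/m) = √(93600/25.8) = 60.23 rad/s.
Critical damping c_c = 2√(k·m) = 2√(93600 × 25.8) = 3108 N·s/m, so ζ = c/c_c = 267/3108 = 0.08591.
ω_d = ω_n√(1 − ζ²) = 60.23 × √(1 − 0.00738) = 60.01 rad/s.
T_d = 2π/ω_d = 0.1047 s.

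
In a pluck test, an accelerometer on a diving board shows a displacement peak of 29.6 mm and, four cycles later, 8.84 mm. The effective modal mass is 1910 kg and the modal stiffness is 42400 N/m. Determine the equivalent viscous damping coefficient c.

Logarithmic decrement δ = (1/n)·ln(x₀/x_n) = (1/4)·ln(29.6/8.84) = (1/4)·ln(3.348) = 0.3021.
ζ = δ/√(4π² + δ²) = 0.3021/√(39.48 + 0.0913) = 0.3021/6.290 = 0.04803.
c = ζ · 2√(km) = 0.04803 × 2√(42400 × 1910) = 0.04803 × 18000 = 864.4 N·s/m.

864 N·s/m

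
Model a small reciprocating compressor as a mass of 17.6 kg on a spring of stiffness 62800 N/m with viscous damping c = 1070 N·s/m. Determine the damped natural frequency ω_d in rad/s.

ω_n = √(k/m) = √(62800/17.6) = 59.73 rad/s.
Critical damping c_c = 2√(k·m) = 2√(62800 × 17.6) = 2103 N·s/m, so ζ = c/c_c = 1070/2103 = 0.5089.
ω_d = ω_n√(1 − ζ²) = 59.73 × √(1 − 0.259) = 51.42 rad/s.

51.4 rad/s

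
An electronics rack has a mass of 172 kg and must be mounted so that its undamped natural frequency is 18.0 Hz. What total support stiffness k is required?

ω_n = 2πf_n = 2π × 18.0 = 113.1 rad/s.
k = m·ω_n² = 172 × 113.1² = 172 × 12790 = 2200000 N/m.

2200000 N/m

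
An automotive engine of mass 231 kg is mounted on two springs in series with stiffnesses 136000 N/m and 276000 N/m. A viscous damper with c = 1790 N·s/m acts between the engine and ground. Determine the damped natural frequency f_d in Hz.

3.10 Hz

Series springs: 1/k_eq = 1/136000 + 1/276000 = 1.098×10^-5, so k_eq = 91110 N/m.
ω_n = √(k_eq/m) = √(91110/231) = 19.86 rad/s.
Critical damping c_c = 2√(k_eq·m) = 2√(91110 × 231) = 9175 N·s/m, so ζ = c/c_c = 1790/9175 = 0.1951.
ω_d = ω_n√(1 − ζ²) = 19.86 × √(1 − 0.0381) = 19.48 rad/s.
f_d = ω_d/(2π) = 3.100 Hz.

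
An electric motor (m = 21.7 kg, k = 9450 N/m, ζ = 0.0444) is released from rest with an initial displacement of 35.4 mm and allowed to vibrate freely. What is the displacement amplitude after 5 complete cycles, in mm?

Logarithmic decrement δ = 2πζ/√(1 − ζ²) = 2π × 0.04440/√(1 − 0.00197) = 0.2792.
After n cycles, x_n/x₀ = e^(−nδ), so x_5 = 35.4 × e^(−5 × 0.2792) = 35.4 × 0.2475 = 8.762 mm.

8.76 mm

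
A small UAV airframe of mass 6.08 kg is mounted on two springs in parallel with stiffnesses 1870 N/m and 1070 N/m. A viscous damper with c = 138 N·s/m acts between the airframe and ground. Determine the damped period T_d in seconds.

0.334 s

Parallel springs add: k_eq = 1870 + 1070 = 2940 N/m.
ω_n = √(k_eq/m) = √(2940/6.08) = 21.99 rad/s.
Critical damping c_c = 2√(k_eq·m) = 2√(2940 × 6.08) = 267.4 N·s/m, so ζ = c/c_c = 138/267.4 = 0.5161.
ω_d = ω_n√(1 − ζ²) = 21.99 × √(1 − 0.266) = 18.84 rad/s.
T_d = 2π/ω_d = 0.3336 s.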